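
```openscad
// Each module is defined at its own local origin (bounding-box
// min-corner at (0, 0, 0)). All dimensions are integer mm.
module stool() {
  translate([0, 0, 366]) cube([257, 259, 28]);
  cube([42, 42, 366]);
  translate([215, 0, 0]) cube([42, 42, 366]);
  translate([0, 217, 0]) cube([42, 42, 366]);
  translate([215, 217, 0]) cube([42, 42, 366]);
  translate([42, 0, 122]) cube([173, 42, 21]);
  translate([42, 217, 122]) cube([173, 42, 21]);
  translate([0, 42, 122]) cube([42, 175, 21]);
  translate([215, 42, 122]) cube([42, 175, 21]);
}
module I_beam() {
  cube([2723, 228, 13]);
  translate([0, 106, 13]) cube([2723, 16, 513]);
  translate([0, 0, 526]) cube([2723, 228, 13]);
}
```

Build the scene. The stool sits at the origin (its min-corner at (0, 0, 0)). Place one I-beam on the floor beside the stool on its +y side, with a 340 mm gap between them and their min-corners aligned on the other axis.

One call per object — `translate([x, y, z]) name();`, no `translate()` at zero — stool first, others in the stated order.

stool();
translate([0, 599, 0]) I_beam();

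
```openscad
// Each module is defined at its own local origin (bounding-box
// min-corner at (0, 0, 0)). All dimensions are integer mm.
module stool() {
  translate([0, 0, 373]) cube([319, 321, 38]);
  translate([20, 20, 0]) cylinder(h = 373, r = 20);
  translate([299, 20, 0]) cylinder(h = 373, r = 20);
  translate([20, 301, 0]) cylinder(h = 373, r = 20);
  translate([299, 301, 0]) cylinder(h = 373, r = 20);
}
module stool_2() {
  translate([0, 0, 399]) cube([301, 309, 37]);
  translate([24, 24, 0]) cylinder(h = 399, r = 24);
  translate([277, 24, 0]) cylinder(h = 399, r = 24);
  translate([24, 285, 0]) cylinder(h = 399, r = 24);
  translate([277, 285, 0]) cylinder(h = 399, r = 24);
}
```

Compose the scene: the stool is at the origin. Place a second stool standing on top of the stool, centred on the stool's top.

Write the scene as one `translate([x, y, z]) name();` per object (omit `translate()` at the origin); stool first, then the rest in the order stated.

stool();
translate([9, 6, 411]) stool_2();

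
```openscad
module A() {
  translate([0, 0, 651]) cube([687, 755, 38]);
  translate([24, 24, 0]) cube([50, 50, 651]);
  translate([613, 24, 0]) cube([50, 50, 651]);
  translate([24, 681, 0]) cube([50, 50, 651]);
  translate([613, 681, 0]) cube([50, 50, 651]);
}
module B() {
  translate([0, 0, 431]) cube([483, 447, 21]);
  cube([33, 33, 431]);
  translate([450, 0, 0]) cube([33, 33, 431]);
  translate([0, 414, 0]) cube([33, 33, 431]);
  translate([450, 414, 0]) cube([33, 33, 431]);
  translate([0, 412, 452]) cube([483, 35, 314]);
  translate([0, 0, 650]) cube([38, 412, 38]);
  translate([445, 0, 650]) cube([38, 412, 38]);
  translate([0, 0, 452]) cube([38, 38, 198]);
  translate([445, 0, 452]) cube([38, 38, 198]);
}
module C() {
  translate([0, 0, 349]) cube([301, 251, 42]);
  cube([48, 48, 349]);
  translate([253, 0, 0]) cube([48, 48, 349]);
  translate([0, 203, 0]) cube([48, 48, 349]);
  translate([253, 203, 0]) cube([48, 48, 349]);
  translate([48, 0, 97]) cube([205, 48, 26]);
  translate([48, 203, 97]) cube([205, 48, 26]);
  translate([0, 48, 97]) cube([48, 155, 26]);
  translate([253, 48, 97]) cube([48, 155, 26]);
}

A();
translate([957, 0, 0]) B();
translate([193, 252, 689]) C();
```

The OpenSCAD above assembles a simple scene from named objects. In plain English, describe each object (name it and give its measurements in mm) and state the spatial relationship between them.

A is a rectangular dining table. The top is 687×755×38 mm with its upper surface at z = 689 mm. It stands on four 50×50 mm square legs, each inset 24 mm from the nearest pair of top edges, running from the floor to the underside of the top.

B is a chair. The seat is a 483×447×21 mm slab with its top at z = 452 mm, on four 33×33 mm corner legs (flush with the seat edges, standing on z = 0). A flat backrest 35 mm thick, 314 mm tall, spans the full seat width and rises from the seat top along its +y edge, rear face flush with the rear of the seat. Two armrests of 38×38 mm section run along each side from the seat's front edge to the front of the backrest, top faces 236 mm above the seat top and outer faces flush with the seat's x-edges; a 38×38 mm post under the front of each armrest stands on the seat at the front corner.

C is a four-legged stool. The seat is 301×251 mm, 42 mm thick, top at z = 391 mm. It stands on four square legs, each 48×48 mm in cross-section, from z = 0 to the seat underside, each flush with a corner of the seat. Four stretchers, 48 mm wide and 26 mm tall, connect adjacent legs with their undersides at z = 97 mm, each running between the inner faces of the legs it joins and aligned with the legs' outer faces on the other axis.

The chair is on the floor beside the table on its +x side. The stool is on top of the table, centred.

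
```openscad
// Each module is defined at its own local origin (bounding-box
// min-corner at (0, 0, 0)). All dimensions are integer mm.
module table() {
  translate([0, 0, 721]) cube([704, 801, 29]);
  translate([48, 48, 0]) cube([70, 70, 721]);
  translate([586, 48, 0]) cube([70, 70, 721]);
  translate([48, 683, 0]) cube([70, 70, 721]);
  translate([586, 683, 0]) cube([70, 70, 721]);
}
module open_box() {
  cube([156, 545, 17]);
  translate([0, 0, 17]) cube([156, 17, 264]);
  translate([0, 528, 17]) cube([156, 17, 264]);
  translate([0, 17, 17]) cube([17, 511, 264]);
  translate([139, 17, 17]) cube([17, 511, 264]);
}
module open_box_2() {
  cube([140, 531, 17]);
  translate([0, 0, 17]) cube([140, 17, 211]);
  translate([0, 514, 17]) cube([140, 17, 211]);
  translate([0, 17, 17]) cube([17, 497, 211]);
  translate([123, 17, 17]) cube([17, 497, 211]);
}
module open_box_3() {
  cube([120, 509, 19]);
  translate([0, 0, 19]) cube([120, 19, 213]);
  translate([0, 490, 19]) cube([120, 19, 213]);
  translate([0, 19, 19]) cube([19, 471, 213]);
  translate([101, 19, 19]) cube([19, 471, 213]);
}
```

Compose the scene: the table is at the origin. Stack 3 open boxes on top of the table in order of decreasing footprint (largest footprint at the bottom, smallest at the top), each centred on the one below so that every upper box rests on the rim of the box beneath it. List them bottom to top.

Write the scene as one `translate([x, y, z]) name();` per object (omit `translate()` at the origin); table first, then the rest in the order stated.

table();
translate([274, 128, 750]) open_box();
translate([282, 135, 1031]) open_box_2();
translate([292, 146, 1259]) open_box_3();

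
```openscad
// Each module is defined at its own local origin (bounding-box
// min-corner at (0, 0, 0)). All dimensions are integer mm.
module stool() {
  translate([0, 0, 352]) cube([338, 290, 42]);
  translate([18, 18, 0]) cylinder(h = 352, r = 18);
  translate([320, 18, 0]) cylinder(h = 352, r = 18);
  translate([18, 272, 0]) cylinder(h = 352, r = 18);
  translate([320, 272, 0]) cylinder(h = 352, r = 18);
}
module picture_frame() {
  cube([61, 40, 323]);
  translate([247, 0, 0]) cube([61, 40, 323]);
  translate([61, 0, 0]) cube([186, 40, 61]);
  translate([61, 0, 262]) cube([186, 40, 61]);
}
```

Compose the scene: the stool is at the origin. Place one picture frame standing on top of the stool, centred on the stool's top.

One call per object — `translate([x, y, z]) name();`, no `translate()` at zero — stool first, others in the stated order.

stool();
translate([15, 125, 394]) picture_frame();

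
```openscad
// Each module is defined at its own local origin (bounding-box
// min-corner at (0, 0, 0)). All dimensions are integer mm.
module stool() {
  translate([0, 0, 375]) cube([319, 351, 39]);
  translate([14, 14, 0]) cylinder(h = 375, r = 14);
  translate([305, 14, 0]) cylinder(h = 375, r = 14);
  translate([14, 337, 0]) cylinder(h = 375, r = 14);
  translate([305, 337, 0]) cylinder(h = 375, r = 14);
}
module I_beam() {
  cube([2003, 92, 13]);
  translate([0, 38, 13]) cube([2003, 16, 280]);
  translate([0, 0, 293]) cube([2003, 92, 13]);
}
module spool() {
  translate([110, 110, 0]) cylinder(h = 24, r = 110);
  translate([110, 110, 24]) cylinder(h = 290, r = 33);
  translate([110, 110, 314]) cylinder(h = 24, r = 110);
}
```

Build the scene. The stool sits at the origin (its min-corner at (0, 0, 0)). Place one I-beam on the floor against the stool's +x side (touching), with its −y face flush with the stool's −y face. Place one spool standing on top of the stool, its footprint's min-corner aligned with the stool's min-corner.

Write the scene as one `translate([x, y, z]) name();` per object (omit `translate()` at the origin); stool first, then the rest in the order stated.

stool();
translate([319, 0, 0]) I_beam();
translate([0, 0, 414]) spool();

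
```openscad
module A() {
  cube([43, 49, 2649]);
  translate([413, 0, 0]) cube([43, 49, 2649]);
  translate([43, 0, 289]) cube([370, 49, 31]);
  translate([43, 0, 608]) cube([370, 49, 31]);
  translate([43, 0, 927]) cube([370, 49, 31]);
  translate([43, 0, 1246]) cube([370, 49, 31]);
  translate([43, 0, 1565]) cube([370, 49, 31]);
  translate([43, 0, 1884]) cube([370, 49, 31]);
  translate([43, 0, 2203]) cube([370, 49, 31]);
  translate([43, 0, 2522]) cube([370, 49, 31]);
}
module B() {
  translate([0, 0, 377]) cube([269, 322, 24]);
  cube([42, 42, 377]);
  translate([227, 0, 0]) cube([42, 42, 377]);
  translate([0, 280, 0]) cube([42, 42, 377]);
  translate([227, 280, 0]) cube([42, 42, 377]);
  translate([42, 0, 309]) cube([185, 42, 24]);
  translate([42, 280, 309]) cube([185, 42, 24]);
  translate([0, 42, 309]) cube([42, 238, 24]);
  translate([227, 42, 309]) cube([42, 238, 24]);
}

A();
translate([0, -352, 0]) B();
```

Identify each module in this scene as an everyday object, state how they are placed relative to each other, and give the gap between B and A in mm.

A is a ladder. B is a stool. The stool is on the floor beside the ladder on its −y side. The gap between the stool and the ladder is 30 mm.

The stool's nearest face is 30 mm from the ladder's −y face.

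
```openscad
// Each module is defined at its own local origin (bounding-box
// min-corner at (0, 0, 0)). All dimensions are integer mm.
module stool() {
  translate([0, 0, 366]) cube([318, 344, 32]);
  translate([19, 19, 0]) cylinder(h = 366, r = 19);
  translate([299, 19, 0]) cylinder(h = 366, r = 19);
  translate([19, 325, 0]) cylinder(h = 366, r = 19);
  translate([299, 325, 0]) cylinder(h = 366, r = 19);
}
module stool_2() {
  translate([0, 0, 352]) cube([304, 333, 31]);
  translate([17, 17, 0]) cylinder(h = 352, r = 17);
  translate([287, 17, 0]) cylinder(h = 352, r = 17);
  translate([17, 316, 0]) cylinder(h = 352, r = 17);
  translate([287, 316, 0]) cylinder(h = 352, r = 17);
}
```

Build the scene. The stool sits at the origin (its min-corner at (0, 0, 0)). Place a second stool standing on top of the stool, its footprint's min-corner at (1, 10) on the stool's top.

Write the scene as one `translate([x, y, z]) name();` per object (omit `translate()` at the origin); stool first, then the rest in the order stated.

stool();
translate([1, 10, 398]) stool_2();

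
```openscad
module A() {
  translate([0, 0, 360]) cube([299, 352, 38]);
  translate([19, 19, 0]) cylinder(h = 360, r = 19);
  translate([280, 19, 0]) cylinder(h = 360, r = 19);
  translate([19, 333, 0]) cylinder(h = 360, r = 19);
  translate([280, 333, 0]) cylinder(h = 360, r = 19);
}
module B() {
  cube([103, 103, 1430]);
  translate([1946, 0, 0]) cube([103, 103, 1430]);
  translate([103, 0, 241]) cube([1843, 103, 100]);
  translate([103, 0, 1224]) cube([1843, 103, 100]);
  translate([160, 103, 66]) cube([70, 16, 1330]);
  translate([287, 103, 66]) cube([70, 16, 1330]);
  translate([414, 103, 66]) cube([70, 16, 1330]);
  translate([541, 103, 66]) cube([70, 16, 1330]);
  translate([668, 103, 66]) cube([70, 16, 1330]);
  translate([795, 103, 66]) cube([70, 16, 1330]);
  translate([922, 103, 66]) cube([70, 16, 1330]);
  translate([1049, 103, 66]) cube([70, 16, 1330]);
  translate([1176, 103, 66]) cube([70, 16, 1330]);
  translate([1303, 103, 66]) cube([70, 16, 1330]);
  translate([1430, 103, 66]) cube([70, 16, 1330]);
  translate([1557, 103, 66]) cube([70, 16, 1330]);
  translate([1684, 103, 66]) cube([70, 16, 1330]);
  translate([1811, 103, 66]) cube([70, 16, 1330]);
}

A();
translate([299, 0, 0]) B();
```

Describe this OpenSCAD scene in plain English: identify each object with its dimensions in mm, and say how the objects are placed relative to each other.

A is a simple wooden stool: a rectangular seat 299 mm (x) by 352 mm (y), 38 mm thick, top face at z = 398 mm, on four round legs, each 38 mm in diameter. The legs rest on z = 0, each leg's axis is inset half a diameter from the nearest pair of seat edges (so the leg's bounding box is flush with the corner).

B is a fence section. Two 103×103 mm posts, 1430 mm tall, stand on the floor with a clear span of 1843 mm between their inner faces. Two horizontal rails of 103×100 mm section span the gap between the posts with their undersides at z = 241 mm and z = 1224 mm, flush with the posts' −y face. 14 pickets, each 70 mm wide, 16 mm thick and 1330 mm tall, are fixed to the +y face of the rails with their bottoms at z = 66 mm, evenly spaced across the span with equal gaps (rounded down to the nearest mm) at the −x end and between each pair — any rounding remainder accumulates at the +x end.

The fence section is against the stool's +x side, with their −y faces flush.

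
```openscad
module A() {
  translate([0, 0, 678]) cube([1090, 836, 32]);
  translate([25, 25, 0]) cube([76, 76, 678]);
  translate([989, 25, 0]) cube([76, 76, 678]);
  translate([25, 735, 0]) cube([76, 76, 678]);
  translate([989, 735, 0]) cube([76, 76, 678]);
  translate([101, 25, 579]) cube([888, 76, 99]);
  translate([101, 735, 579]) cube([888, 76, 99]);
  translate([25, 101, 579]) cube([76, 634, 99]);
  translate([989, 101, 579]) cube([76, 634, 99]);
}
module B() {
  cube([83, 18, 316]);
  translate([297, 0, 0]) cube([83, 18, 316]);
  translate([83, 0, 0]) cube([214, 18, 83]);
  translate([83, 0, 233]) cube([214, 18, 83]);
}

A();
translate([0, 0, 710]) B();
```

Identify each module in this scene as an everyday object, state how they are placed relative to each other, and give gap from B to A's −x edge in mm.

The picture frame's min-x is at 0; the table's min-x is 0; gap = 0 mm.

A is a table. B is a picture frame. The picture frame is on top of the table. The gap from the picture frame to the table's −x edge is 0 mm.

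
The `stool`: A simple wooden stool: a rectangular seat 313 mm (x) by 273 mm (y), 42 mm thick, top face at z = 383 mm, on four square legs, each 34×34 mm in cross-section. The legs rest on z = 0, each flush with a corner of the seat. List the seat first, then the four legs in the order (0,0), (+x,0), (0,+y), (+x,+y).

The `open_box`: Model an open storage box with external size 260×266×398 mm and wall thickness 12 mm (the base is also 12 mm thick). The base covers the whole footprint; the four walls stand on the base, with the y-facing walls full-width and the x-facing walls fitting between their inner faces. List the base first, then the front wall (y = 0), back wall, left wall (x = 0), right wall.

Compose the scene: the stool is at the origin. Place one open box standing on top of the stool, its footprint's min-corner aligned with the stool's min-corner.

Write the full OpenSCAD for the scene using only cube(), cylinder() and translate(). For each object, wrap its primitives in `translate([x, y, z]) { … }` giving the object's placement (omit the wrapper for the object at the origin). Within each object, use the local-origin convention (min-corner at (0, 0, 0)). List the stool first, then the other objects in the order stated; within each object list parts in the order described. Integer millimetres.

translate([0, 0, 341]) cube([313, 273, 42]);
cube([34, 34, 341]);
translate([279, 0, 0]) cube([34, 34, 341]);
translate([0, 239, 0]) cube([34, 34, 341]);
translate([279, 239, 0]) cube([34, 34, 341]);
translate([0, 0, 383]) {
  cube([260, 266, 12]);
  translate([0, 0, 12]) cube([260, 12, 386]);
  translate([0, 254, 12]) cube([260, 12, 386]);
  translate([0, 12, 12]) cube([12, 242, 386]);
  translate([248, 12, 12]) cube([12, 242, 386]);
}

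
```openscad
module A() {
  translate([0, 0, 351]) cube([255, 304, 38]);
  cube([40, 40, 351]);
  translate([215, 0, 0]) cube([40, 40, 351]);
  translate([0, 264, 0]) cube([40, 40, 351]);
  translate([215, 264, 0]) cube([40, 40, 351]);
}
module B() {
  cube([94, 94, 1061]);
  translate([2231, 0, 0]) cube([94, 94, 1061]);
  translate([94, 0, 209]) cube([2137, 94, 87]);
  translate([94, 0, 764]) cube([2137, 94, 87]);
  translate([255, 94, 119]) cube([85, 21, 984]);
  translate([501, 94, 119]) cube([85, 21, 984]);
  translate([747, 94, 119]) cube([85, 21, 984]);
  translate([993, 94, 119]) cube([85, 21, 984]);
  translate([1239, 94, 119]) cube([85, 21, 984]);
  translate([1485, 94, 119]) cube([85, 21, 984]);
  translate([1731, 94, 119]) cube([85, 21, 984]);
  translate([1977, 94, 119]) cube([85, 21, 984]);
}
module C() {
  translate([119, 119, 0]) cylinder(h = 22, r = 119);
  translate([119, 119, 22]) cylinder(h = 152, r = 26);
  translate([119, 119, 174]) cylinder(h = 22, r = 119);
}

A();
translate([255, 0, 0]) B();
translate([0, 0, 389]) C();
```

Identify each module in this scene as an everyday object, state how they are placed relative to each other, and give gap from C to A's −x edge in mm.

A is a stool. B is a fence section. C is a spool. The fence section is against the stool's +x side, with their −y faces flush. The spool is on top of the stool. The gap from the spool to the stool's −x edge is 0 mm.

The spool's min-x is at 0; the stool's min-x is 0; gap = 0 mm.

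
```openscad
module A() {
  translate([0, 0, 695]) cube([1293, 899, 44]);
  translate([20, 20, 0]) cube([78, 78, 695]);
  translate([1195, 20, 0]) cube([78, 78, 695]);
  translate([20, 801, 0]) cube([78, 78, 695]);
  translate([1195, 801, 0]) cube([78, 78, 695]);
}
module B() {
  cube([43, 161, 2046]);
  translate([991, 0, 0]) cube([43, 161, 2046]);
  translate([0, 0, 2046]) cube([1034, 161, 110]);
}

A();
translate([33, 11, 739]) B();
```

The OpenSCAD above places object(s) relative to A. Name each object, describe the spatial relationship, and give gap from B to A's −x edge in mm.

The door frame's min-x is at 33; the table's min-x is 0; gap = 33 mm.

A is a table. B is a door frame. The door frame is on top of the table. The gap from the door frame to the table's −x edge is 33 mm.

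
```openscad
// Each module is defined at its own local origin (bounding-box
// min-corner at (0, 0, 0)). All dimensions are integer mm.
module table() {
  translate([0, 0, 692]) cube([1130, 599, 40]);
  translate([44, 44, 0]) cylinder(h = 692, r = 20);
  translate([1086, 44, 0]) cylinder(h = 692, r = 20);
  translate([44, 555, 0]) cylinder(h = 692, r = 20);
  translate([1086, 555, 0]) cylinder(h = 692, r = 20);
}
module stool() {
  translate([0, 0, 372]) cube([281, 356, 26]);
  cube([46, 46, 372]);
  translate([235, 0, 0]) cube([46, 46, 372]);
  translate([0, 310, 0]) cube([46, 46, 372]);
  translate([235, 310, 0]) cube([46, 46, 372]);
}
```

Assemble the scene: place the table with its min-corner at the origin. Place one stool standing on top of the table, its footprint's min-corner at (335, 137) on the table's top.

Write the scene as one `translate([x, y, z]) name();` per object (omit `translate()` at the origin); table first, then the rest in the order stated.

table();
translate([335, 137, 732]) stool();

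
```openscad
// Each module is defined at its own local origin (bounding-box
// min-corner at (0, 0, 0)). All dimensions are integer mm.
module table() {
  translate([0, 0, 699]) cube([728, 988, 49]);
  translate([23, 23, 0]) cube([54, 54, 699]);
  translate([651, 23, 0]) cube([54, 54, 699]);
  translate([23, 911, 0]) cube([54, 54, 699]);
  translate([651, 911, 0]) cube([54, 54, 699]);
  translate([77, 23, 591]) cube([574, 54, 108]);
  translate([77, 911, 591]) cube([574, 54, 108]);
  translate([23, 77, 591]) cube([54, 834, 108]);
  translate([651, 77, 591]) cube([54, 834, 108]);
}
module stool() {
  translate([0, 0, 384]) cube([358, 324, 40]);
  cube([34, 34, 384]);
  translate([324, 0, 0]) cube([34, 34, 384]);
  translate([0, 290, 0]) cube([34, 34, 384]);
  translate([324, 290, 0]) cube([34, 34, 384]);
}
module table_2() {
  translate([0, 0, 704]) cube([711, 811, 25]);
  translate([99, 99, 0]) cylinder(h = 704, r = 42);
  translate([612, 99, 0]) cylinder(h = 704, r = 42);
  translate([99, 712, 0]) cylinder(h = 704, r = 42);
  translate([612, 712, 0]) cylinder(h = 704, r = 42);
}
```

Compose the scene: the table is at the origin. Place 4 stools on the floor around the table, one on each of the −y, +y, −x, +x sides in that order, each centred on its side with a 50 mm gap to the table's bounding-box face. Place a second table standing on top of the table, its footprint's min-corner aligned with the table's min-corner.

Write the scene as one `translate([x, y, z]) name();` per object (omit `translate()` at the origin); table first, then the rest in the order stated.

table();
translate([185, -374, 0]) stool();
translate([185, 1038, 0]) stool();
translate([-408, 332, 0]) stool();
translate([778, 332, 0]) stool();
translate([0, 0, 748]) table_2();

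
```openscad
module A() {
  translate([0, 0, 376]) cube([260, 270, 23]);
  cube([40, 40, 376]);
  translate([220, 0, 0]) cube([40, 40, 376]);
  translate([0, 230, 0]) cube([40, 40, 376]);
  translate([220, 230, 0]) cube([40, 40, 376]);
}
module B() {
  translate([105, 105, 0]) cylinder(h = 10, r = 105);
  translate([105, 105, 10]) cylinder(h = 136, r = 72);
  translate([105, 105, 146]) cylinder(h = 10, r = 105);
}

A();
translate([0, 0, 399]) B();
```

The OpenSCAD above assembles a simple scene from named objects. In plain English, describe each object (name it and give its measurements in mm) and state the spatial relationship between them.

A is a four-legged stool. The seat is a 260×270×23 mm slab whose top surface is at z = 399 mm; four square legs, each 40×40 mm in cross-section, run from the floor (z = 0) to the underside of the seat, each flush with a corner of the seat.

B is a spool: two coaxial disc flanges of radius 105 mm and thickness 10 mm, joined by a core cylinder of radius 72 mm and height 136 mm. The lower flange rests on z = 0 and the three cylinders share a vertical axis.

The spool is on top of the stool.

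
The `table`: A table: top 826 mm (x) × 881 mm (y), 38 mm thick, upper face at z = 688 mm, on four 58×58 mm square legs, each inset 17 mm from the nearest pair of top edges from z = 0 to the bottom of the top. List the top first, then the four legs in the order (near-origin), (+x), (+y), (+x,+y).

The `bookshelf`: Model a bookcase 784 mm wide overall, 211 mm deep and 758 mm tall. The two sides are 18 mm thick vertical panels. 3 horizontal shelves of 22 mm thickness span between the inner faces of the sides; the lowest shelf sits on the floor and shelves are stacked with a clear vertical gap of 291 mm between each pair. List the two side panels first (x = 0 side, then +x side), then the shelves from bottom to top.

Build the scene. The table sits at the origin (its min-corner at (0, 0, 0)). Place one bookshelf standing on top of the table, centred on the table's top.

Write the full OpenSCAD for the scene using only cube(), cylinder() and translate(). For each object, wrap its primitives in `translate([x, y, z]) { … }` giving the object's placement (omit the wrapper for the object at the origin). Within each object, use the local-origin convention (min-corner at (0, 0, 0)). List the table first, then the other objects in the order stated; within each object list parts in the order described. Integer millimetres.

translate([0, 0, 650]) cube([826, 881, 38]);
translate([17, 17, 0]) cube([58, 58, 650]);
translate([751, 17, 0]) cube([58, 58, 650]);
translate([17, 806, 0]) cube([58, 58, 650]);
translate([751, 806, 0]) cube([58, 58, 650]);
translate([21, 335, 688]) {
  cube([18, 211, 758]);
  translate([766, 0, 0]) cube([18, 211, 758]);
  translate([18, 0, 0]) cube([748, 211, 22]);
  translate([18, 0, 313]) cube([748, 211, 22]);
  translate([18, 0, 626]) cube([748, 211, 22]);
}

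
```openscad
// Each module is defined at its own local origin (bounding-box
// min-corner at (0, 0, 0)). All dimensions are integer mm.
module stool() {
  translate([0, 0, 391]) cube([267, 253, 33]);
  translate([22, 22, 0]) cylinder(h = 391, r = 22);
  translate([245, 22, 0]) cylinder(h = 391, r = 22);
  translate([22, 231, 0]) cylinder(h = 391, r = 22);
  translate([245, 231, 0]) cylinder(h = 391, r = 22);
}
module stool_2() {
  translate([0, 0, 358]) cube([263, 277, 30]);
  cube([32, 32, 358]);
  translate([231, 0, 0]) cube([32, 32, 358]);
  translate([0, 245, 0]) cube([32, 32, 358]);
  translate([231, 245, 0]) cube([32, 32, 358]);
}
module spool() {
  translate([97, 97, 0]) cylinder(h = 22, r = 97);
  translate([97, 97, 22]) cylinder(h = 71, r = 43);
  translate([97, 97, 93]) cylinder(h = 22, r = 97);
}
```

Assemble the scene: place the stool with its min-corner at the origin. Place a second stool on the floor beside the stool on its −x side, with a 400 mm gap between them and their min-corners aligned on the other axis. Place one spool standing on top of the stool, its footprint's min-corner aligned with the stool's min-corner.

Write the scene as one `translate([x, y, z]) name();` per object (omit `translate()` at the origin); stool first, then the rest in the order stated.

stool();
translate([-663, 0, 0]) stool_2();
translate([0, 0, 424]) spool();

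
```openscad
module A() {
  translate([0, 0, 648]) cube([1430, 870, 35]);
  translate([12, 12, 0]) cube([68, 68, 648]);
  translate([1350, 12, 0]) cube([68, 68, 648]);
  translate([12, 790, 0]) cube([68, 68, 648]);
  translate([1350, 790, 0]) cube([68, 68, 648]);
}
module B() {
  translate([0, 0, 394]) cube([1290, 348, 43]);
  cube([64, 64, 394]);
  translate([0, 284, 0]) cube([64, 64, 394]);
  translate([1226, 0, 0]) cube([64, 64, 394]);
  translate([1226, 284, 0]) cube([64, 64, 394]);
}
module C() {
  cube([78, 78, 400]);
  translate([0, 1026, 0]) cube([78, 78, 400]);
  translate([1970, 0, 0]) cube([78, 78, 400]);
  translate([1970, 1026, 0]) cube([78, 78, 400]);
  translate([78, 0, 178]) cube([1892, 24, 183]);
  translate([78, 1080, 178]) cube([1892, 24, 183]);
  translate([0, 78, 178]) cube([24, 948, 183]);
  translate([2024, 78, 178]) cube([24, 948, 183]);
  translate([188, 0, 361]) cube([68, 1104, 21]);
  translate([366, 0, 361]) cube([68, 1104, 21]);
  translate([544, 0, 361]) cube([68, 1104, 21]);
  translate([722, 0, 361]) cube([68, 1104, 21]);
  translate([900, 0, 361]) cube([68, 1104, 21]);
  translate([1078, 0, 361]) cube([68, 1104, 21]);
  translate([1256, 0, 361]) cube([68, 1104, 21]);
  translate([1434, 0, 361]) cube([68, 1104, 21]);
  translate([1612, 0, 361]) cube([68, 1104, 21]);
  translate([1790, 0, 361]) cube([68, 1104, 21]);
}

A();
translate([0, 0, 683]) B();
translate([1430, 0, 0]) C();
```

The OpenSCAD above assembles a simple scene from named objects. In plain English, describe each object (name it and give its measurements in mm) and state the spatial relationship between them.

A is a rectangular dining table. The top is 1430×870×35 mm with its upper surface at z = 683 mm. It stands on four 68×68 mm square legs, each inset 12 mm from the nearest pair of top edges, running from the floor to the underside of the top.

B is a bench: a 1290×348 mm seat slab, 43 mm thick, top at z = 437 mm, on four 64×64 mm square legs flush with the seat corners and standing on z = 0.

C is a bed frame 2048 mm long (x) by 1104 mm wide (y). Four 78×78 mm corner posts, 400 mm tall, at the corners of the footprint. Four rails of 24 mm thickness and 183 mm height run between adjacent posts with their undersides at z = 178 mm, their outer faces flush with the outside of the frame (the two x-running rails run between the posts' inner faces; the two y-running rails run between the posts' inner faces). 10 slats, each 68 mm wide (x) and 21 mm thick, lie across the top of the two x-running rails, running the full 1104 mm width of the frame in y; the slats are evenly spaced along x between the inner faces of the end posts with equal gaps (rounded down to the nearest mm) at the −x end and between each pair — any rounding remainder accumulates at the +x end.

The bench is on top of the table. The bed frame is against the table's +x side, with their −y faces flush.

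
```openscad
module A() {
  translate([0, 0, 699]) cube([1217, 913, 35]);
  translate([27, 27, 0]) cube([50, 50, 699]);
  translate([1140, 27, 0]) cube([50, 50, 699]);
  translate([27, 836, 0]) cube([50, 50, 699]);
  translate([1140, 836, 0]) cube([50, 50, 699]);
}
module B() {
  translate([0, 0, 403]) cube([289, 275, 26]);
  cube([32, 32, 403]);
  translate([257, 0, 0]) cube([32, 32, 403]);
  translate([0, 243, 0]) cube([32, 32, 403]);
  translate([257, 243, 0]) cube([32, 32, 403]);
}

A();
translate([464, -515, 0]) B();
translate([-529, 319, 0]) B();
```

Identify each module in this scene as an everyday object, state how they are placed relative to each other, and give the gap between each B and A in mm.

Each stool's nearest face is 240 mm from the table's bounding box.

A is a table. B is a stool. Two stools sit around the table at the −y, −x sides. The gap between each stool and the table is 240 mm.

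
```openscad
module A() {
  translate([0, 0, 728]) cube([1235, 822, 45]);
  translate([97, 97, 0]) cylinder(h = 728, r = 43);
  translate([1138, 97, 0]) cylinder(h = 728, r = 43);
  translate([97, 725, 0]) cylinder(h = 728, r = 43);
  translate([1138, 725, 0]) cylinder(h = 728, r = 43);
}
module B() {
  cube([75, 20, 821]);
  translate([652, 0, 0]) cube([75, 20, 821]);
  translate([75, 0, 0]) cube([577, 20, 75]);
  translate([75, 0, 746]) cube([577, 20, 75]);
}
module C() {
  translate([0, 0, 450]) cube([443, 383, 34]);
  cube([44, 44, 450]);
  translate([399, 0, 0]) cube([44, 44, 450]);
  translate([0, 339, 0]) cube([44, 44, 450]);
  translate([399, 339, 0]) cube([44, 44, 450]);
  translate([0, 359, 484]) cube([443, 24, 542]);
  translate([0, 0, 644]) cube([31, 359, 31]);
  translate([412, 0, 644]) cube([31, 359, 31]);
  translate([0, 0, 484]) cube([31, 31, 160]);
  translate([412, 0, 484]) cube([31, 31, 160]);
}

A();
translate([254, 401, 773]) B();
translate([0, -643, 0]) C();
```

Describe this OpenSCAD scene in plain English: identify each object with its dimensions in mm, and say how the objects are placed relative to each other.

A is a table: top 1235 mm (x) × 822 mm (y), 45 mm thick, upper face at z = 773 mm, on four round legs of 86 mm diameter, each leg's bounding box inset 54 mm from the nearest pair of top edges, running from z = 0 to the bottom of the top.

B is a rectangular picture frame lying in the x–z plane (depth along y). The opening is 577 mm wide (x) by 671 mm tall (z), surrounded by a border 75 mm wide on all four sides. The frame is 20 mm deep and is made of two full-height vertical stiles with two horizontal rails fitted between them.

C is a chair. The seat is a 443×383×34 mm slab with its top at z = 484 mm, on four 44×44 mm corner legs (flush with the seat edges, standing on z = 0). A flat backrest 24 mm thick, 542 mm tall, spans the full seat width and rises from the seat top along its +y edge, rear face flush with the rear of the seat. Two armrests of 31×31 mm section run along each side from the seat's front edge to the front of the backrest, top faces 191 mm above the seat top and outer faces flush with the seat's x-edges; a 31×31 mm post under the front of each armrest stands on the seat at the front corner.

The picture frame is on top of the table, centred. The chair is on the floor beside the table on its −y side.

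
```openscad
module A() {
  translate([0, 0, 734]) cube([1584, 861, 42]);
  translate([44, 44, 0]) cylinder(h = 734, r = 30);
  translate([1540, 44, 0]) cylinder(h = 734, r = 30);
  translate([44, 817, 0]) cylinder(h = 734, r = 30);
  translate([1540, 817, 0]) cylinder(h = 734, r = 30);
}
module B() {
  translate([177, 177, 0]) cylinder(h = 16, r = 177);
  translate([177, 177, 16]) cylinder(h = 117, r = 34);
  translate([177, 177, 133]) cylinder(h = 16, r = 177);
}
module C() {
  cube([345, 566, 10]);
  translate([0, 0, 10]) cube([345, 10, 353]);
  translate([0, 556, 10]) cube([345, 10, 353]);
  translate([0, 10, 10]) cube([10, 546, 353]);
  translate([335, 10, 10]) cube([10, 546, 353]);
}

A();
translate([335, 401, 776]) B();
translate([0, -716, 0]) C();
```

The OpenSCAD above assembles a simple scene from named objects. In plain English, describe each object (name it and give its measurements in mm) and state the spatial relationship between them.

A is a table: top 1584 mm (x) × 861 mm (y), 42 mm thick, upper face at z = 776 mm, on four round legs of 60 mm diameter, each leg's bounding box inset 14 mm from the nearest pair of top edges, running from z = 0 to the bottom of the top.

B is a spool: two coaxial disc flanges of radius 177 mm and thickness 16 mm, joined by a core cylinder of radius 34 mm and height 117 mm. The lower flange rests on z = 0 and the three cylinders share a vertical axis.

C is an open-topped rectangular box: outside dimensions 345×566×363 mm, with a uniform wall and base thickness of 10 mm. The base is a full 345×566 slab on the floor; four walls sit on top of the base. The front and back walls (the −y and +y sides) span the full width; the two side walls fit between them.

The spool is on top of the table. The open box is on the floor beside the table on its −y side.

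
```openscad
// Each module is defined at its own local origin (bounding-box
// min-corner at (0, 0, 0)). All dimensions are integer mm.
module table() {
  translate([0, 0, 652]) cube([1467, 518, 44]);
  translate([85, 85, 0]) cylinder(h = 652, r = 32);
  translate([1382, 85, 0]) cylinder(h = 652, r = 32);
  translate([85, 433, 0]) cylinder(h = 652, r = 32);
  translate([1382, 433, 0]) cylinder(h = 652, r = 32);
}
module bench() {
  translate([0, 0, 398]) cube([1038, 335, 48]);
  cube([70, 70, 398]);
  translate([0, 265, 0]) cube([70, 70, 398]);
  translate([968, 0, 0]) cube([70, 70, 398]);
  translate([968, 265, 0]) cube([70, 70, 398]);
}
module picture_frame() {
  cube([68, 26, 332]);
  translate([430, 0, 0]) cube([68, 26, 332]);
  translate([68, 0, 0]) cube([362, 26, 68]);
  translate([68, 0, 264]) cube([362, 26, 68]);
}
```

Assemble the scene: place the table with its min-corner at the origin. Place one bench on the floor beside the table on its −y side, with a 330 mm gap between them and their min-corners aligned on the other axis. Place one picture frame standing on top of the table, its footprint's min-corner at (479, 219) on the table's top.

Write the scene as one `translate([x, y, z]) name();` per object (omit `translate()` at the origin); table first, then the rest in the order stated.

table();
translate([0, -665, 0]) bench();
translate([479, 219, 696]) picture_frame();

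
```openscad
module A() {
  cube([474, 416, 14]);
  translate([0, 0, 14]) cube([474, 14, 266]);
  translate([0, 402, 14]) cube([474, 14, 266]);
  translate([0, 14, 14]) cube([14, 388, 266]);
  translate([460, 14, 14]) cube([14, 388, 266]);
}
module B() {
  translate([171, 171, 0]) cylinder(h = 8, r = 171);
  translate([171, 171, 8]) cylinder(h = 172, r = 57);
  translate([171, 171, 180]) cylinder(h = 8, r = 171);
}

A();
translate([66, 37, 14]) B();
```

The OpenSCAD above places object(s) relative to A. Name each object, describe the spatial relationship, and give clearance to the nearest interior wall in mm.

A is an open box. B is a spool. The spool sits inside the open box, centred. The clearance to the nearest interior wall is 23 mm.

Clearances: x = 52, y = 23; minimum 23 mm.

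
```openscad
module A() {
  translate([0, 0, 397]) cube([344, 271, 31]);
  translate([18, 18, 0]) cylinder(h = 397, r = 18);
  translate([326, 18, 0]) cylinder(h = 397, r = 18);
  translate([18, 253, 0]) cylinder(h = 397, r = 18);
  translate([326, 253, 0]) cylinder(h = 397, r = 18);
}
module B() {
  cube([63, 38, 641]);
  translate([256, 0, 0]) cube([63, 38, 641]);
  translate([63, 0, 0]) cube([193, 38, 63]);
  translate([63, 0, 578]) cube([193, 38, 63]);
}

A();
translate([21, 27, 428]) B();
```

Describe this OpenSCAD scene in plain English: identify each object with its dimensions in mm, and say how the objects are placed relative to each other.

A is a four-legged stool. The seat is a 344×271×31 mm slab whose top surface is at z = 428 mm; four round legs, each 36 mm in diameter, run from the floor (z = 0) to the underside of the seat, each leg's axis is inset half a diameter from the nearest pair of seat edges (so the leg's bounding box is flush with the corner).

B is a picture frame with a 193×515 mm rectangular opening (x by z) and a uniform 63 mm border on every side. Frame depth is 38 mm along y. It is built from two vertical stiles running the full outside height and two horizontal rails spanning the gap between the stiles.

The picture frame is on top of the stool.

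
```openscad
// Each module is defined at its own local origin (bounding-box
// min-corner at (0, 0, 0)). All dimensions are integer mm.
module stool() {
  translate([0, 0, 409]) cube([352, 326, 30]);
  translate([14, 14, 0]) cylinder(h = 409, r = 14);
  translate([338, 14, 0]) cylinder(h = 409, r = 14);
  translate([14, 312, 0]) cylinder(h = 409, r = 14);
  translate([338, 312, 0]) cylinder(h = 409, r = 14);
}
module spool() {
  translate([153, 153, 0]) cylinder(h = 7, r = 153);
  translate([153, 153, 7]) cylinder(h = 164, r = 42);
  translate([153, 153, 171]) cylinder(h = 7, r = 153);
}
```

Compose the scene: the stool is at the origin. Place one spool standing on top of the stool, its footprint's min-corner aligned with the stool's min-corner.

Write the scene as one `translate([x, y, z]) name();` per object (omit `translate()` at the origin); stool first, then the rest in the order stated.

stool();
translate([0, 0, 439]) spool();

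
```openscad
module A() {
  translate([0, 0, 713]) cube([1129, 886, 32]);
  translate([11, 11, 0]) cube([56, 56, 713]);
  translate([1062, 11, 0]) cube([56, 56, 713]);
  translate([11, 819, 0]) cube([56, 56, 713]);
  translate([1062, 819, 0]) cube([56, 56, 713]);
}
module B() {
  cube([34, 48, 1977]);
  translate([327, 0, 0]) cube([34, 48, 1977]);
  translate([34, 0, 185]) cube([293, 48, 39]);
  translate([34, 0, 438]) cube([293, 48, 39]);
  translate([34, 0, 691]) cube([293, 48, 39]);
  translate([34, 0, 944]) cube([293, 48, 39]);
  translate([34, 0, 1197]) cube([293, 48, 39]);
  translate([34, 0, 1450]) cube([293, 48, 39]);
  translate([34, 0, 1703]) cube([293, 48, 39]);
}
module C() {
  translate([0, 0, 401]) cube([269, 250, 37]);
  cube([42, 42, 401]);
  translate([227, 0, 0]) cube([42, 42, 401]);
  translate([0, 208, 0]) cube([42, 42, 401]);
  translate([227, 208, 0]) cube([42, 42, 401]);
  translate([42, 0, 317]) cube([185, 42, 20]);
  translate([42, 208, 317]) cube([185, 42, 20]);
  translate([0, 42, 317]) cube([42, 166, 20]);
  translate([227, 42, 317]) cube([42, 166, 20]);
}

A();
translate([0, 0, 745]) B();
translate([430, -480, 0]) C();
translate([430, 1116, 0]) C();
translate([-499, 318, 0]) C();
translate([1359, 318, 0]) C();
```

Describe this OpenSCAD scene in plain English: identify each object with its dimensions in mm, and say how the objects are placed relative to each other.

A is a rectangular dining table. The top is 1129×886×32 mm with its upper surface at z = 745 mm. It stands on four 56×56 mm square legs, each inset 11 mm from the nearest pair of top edges, running from the floor to the underside of the top.

B is a wooden ladder with two side rails of 34×48 mm section and 1977 mm height, set 361 mm apart overall. Between them run 7 rectangular rungs (48 mm deep, 39 mm thick), front faces flush with the rails' −y face. The bottom of the first rung is 185 mm above the floor and each subsequent rung is 253 mm higher than the one below.

C is a four-legged stool. The seat is 269×250 mm, 37 mm thick, top at z = 438 mm. It stands on four square legs, each 42×42 mm in cross-section, from z = 0 to the seat underside, each flush with a corner of the seat. Four stretchers, 42 mm wide and 20 mm tall, connect adjacent legs with their undersides at z = 317 mm, each running between the inner faces of the legs it joins and aligned with the legs' outer faces on the other axis.

The ladder is on top of the table. Four stools sit around the table at the −y, +y, −x, +x sides.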